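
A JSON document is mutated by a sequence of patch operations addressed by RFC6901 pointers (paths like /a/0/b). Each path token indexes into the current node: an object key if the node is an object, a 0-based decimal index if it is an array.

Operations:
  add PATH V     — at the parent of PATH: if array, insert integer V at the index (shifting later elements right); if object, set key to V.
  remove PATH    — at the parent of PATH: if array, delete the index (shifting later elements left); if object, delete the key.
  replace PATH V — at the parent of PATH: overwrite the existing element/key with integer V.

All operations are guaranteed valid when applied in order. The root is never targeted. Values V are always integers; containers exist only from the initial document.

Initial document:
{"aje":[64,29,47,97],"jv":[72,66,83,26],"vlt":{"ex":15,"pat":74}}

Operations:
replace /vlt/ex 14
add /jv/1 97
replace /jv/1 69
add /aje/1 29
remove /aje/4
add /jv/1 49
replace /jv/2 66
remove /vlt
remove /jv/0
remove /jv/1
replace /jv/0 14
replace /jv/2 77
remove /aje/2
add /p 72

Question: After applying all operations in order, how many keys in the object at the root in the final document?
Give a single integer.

Answer: 3

Derivation:
After op 1 (replace /vlt/ex 14): {"aje":[64,29,47,97],"jv":[72,66,83,26],"vlt":{"ex":14,"pat":74}}
After op 2 (add /jv/1 97): {"aje":[64,29,47,97],"jv":[72,97,66,83,26],"vlt":{"ex":14,"pat":74}}
After op 3 (replace /jv/1 69): {"aje":[64,29,47,97],"jv":[72,69,66,83,26],"vlt":{"ex":14,"pat":74}}
After op 4 (add /aje/1 29): {"aje":[64,29,29,47,97],"jv":[72,69,66,83,26],"vlt":{"ex":14,"pat":74}}
After op 5 (remove /aje/4): {"aje":[64,29,29,47],"jv":[72,69,66,83,26],"vlt":{"ex":14,"pat":74}}
After op 6 (add /jv/1 49): {"aje":[64,29,29,47],"jv":[72,49,69,66,83,26],"vlt":{"ex":14,"pat":74}}
After op 7 (replace /jv/2 66): {"aje":[64,29,29,47],"jv":[72,49,66,66,83,26],"vlt":{"ex":14,"pat":74}}
After op 8 (remove /vlt): {"aje":[64,29,29,47],"jv":[72,49,66,66,83,26]}
After op 9 (remove /jv/0): {"aje":[64,29,29,47],"jv":[49,66,66,83,26]}
After op 10 (remove /jv/1): {"aje":[64,29,29,47],"jv":[49,66,83,26]}
After op 11 (replace /jv/0 14): {"aje":[64,29,29,47],"jv":[14,66,83,26]}
After op 12 (replace /jv/2 77): {"aje":[64,29,29,47],"jv":[14,66,77,26]}
After op 13 (remove /aje/2): {"aje":[64,29,47],"jv":[14,66,77,26]}
After op 14 (add /p 72): {"aje":[64,29,47],"jv":[14,66,77,26],"p":72}
Size at the root: 3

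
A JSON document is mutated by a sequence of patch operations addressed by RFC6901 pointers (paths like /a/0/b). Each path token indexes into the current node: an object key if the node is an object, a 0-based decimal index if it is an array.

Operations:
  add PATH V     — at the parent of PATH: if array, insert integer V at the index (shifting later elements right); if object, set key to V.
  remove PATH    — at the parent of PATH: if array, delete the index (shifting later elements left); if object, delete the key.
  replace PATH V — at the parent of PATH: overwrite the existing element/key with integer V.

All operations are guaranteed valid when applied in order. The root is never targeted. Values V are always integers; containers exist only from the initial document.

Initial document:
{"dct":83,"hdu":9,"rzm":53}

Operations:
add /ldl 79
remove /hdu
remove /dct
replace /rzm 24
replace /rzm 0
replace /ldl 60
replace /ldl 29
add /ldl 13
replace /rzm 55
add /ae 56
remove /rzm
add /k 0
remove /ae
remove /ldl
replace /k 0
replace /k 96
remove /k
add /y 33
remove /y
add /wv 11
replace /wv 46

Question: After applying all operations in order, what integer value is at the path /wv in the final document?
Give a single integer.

After op 1 (add /ldl 79): {"dct":83,"hdu":9,"ldl":79,"rzm":53}
After op 2 (remove /hdu): {"dct":83,"ldl":79,"rzm":53}
After op 3 (remove /dct): {"ldl":79,"rzm":53}
After op 4 (replace /rzm 24): {"ldl":79,"rzm":24}
After op 5 (replace /rzm 0): {"ldl":79,"rzm":0}
After op 6 (replace /ldl 60): {"ldl":60,"rzm":0}
After op 7 (replace /ldl 29): {"ldl":29,"rzm":0}
After op 8 (add /ldl 13): {"ldl":13,"rzm":0}
After op 9 (replace /rzm 55): {"ldl":13,"rzm":55}
After op 10 (add /ae 56): {"ae":56,"ldl":13,"rzm":55}
After op 11 (remove /rzm): {"ae":56,"ldl":13}
After op 12 (add /k 0): {"ae":56,"k":0,"ldl":13}
After op 13 (remove /ae): {"k":0,"ldl":13}
After op 14 (remove /ldl): {"k":0}
After op 15 (replace /k 0): {"k":0}
After op 16 (replace /k 96): {"k":96}
After op 17 (remove /k): {}
After op 18 (add /y 33): {"y":33}
After op 19 (remove /y): {}
After op 20 (add /wv 11): {"wv":11}
After op 21 (replace /wv 46): {"wv":46}
Value at /wv: 46

Answer: 46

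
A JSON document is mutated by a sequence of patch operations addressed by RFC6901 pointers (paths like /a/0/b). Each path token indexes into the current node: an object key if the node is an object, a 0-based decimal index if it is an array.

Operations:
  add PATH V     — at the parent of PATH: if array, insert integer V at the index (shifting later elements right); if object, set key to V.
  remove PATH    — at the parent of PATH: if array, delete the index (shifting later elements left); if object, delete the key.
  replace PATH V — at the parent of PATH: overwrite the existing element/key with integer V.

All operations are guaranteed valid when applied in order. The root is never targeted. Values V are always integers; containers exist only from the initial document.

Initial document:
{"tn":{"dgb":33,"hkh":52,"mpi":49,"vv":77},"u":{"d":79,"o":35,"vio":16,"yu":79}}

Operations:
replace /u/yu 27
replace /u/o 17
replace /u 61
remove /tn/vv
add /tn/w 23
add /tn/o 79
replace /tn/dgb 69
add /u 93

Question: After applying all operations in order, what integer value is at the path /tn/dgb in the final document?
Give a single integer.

After op 1 (replace /u/yu 27): {"tn":{"dgb":33,"hkh":52,"mpi":49,"vv":77},"u":{"d":79,"o":35,"vio":16,"yu":27}}
After op 2 (replace /u/o 17): {"tn":{"dgb":33,"hkh":52,"mpi":49,"vv":77},"u":{"d":79,"o":17,"vio":16,"yu":27}}
After op 3 (replace /u 61): {"tn":{"dgb":33,"hkh":52,"mpi":49,"vv":77},"u":61}
After op 4 (remove /tn/vv): {"tn":{"dgb":33,"hkh":52,"mpi":49},"u":61}
After op 5 (add /tn/w 23): {"tn":{"dgb":33,"hkh":52,"mpi":49,"w":23},"u":61}
After op 6 (add /tn/o 79): {"tn":{"dgb":33,"hkh":52,"mpi":49,"o":79,"w":23},"u":61}
After op 7 (replace /tn/dgb 69): {"tn":{"dgb":69,"hkh":52,"mpi":49,"o":79,"w":23},"u":61}
After op 8 (add /u 93): {"tn":{"dgb":69,"hkh":52,"mpi":49,"o":79,"w":23},"u":93}
Value at /tn/dgb: 69

Answer: 69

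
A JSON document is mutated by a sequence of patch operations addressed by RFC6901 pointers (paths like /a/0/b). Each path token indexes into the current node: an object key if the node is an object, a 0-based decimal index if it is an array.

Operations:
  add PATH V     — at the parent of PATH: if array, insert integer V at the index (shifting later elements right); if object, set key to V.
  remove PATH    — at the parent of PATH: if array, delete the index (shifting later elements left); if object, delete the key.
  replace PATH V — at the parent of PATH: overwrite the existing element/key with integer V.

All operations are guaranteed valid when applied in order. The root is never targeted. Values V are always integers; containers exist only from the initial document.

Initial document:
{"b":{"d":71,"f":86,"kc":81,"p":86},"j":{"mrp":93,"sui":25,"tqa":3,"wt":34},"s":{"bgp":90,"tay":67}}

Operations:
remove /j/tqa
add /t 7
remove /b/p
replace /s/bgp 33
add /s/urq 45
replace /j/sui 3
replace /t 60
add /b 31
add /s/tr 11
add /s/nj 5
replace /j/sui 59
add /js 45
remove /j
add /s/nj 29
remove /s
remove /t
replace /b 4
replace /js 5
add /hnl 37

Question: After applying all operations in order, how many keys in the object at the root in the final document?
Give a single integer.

Answer: 3

Derivation:
After op 1 (remove /j/tqa): {"b":{"d":71,"f":86,"kc":81,"p":86},"j":{"mrp":93,"sui":25,"wt":34},"s":{"bgp":90,"tay":67}}
After op 2 (add /t 7): {"b":{"d":71,"f":86,"kc":81,"p":86},"j":{"mrp":93,"sui":25,"wt":34},"s":{"bgp":90,"tay":67},"t":7}
After op 3 (remove /b/p): {"b":{"d":71,"f":86,"kc":81},"j":{"mrp":93,"sui":25,"wt":34},"s":{"bgp":90,"tay":67},"t":7}
After op 4 (replace /s/bgp 33): {"b":{"d":71,"f":86,"kc":81},"j":{"mrp":93,"sui":25,"wt":34},"s":{"bgp":33,"tay":67},"t":7}
After op 5 (add /s/urq 45): {"b":{"d":71,"f":86,"kc":81},"j":{"mrp":93,"sui":25,"wt":34},"s":{"bgp":33,"tay":67,"urq":45},"t":7}
After op 6 (replace /j/sui 3): {"b":{"d":71,"f":86,"kc":81},"j":{"mrp":93,"sui":3,"wt":34},"s":{"bgp":33,"tay":67,"urq":45},"t":7}
After op 7 (replace /t 60): {"b":{"d":71,"f":86,"kc":81},"j":{"mrp":93,"sui":3,"wt":34},"s":{"bgp":33,"tay":67,"urq":45},"t":60}
After op 8 (add /b 31): {"b":31,"j":{"mrp":93,"sui":3,"wt":34},"s":{"bgp":33,"tay":67,"urq":45},"t":60}
After op 9 (add /s/tr 11): {"b":31,"j":{"mrp":93,"sui":3,"wt":34},"s":{"bgp":33,"tay":67,"tr":11,"urq":45},"t":60}
After op 10 (add /s/nj 5): {"b":31,"j":{"mrp":93,"sui":3,"wt":34},"s":{"bgp":33,"nj":5,"tay":67,"tr":11,"urq":45},"t":60}
After op 11 (replace /j/sui 59): {"b":31,"j":{"mrp":93,"sui":59,"wt":34},"s":{"bgp":33,"nj":5,"tay":67,"tr":11,"urq":45},"t":60}
After op 12 (add /js 45): {"b":31,"j":{"mrp":93,"sui":59,"wt":34},"js":45,"s":{"bgp":33,"nj":5,"tay":67,"tr":11,"urq":45},"t":60}
After op 13 (remove /j): {"b":31,"js":45,"s":{"bgp":33,"nj":5,"tay":67,"tr":11,"urq":45},"t":60}
After op 14 (add /s/nj 29): {"b":31,"js":45,"s":{"bgp":33,"nj":29,"tay":67,"tr":11,"urq":45},"t":60}
After op 15 (remove /s): {"b":31,"js":45,"t":60}
After op 16 (remove /t): {"b":31,"js":45}
After op 17 (replace /b 4): {"b":4,"js":45}
After op 18 (replace /js 5): {"b":4,"js":5}
After op 19 (add /hnl 37): {"b":4,"hnl":37,"js":5}
Size at the root: 3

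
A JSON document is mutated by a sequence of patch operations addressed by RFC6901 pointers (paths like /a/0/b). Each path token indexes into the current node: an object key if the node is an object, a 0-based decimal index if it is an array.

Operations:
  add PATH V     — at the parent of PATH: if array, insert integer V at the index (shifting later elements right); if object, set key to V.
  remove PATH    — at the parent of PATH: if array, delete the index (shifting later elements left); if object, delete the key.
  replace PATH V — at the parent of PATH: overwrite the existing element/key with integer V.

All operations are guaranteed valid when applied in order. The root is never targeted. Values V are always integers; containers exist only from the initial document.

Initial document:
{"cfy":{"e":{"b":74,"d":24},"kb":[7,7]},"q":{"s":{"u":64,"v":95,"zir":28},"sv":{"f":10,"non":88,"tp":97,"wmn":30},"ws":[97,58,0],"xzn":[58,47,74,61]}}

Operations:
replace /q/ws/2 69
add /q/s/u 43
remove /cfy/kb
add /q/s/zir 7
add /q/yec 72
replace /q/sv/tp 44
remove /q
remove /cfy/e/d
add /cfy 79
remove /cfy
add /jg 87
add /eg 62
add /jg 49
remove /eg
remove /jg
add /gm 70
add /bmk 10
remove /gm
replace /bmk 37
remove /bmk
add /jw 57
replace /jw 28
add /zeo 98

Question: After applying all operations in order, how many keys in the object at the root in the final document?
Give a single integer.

Answer: 2

Derivation:
After op 1 (replace /q/ws/2 69): {"cfy":{"e":{"b":74,"d":24},"kb":[7,7]},"q":{"s":{"u":64,"v":95,"zir":28},"sv":{"f":10,"non":88,"tp":97,"wmn":30},"ws":[97,58,69],"xzn":[58,47,74,61]}}
After op 2 (add /q/s/u 43): {"cfy":{"e":{"b":74,"d":24},"kb":[7,7]},"q":{"s":{"u":43,"v":95,"zir":28},"sv":{"f":10,"non":88,"tp":97,"wmn":30},"ws":[97,58,69],"xzn":[58,47,74,61]}}
After op 3 (remove /cfy/kb): {"cfy":{"e":{"b":74,"d":24}},"q":{"s":{"u":43,"v":95,"zir":28},"sv":{"f":10,"non":88,"tp":97,"wmn":30},"ws":[97,58,69],"xzn":[58,47,74,61]}}
After op 4 (add /q/s/zir 7): {"cfy":{"e":{"b":74,"d":24}},"q":{"s":{"u":43,"v":95,"zir":7},"sv":{"f":10,"non":88,"tp":97,"wmn":30},"ws":[97,58,69],"xzn":[58,47,74,61]}}
After op 5 (add /q/yec 72): {"cfy":{"e":{"b":74,"d":24}},"q":{"s":{"u":43,"v":95,"zir":7},"sv":{"f":10,"non":88,"tp":97,"wmn":30},"ws":[97,58,69],"xzn":[58,47,74,61],"yec":72}}
After op 6 (replace /q/sv/tp 44): {"cfy":{"e":{"b":74,"d":24}},"q":{"s":{"u":43,"v":95,"zir":7},"sv":{"f":10,"non":88,"tp":44,"wmn":30},"ws":[97,58,69],"xzn":[58,47,74,61],"yec":72}}
After op 7 (remove /q): {"cfy":{"e":{"b":74,"d":24}}}
After op 8 (remove /cfy/e/d): {"cfy":{"e":{"b":74}}}
After op 9 (add /cfy 79): {"cfy":79}
After op 10 (remove /cfy): {}
After op 11 (add /jg 87): {"jg":87}
After op 12 (add /eg 62): {"eg":62,"jg":87}
After op 13 (add /jg 49): {"eg":62,"jg":49}
After op 14 (remove /eg): {"jg":49}
After op 15 (remove /jg): {}
After op 16 (add /gm 70): {"gm":70}
After op 17 (add /bmk 10): {"bmk":10,"gm":70}
After op 18 (remove /gm): {"bmk":10}
After op 19 (replace /bmk 37): {"bmk":37}
After op 20 (remove /bmk): {}
After op 21 (add /jw 57): {"jw":57}
After op 22 (replace /jw 28): {"jw":28}
After op 23 (add /zeo 98): {"jw":28,"zeo":98}
Size at the root: 2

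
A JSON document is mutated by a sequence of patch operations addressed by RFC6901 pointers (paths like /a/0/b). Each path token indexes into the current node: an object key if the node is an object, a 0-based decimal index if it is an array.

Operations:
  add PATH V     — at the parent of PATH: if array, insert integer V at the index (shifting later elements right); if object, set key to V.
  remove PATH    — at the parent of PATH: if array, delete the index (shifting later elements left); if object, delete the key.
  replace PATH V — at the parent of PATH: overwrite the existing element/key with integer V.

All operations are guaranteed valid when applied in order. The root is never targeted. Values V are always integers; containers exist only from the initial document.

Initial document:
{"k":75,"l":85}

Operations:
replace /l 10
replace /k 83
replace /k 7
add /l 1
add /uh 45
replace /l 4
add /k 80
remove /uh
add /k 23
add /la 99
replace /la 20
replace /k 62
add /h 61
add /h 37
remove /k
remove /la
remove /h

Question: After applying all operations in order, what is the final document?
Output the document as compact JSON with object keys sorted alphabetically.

After op 1 (replace /l 10): {"k":75,"l":10}
After op 2 (replace /k 83): {"k":83,"l":10}
After op 3 (replace /k 7): {"k":7,"l":10}
After op 4 (add /l 1): {"k":7,"l":1}
After op 5 (add /uh 45): {"k":7,"l":1,"uh":45}
After op 6 (replace /l 4): {"k":7,"l":4,"uh":45}
After op 7 (add /k 80): {"k":80,"l":4,"uh":45}
After op 8 (remove /uh): {"k":80,"l":4}
After op 9 (add /k 23): {"k":23,"l":4}
After op 10 (add /la 99): {"k":23,"l":4,"la":99}
After op 11 (replace /la 20): {"k":23,"l":4,"la":20}
After op 12 (replace /k 62): {"k":62,"l":4,"la":20}
After op 13 (add /h 61): {"h":61,"k":62,"l":4,"la":20}
After op 14 (add /h 37): {"h":37,"k":62,"l":4,"la":20}
After op 15 (remove /k): {"h":37,"l":4,"la":20}
After op 16 (remove /la): {"h":37,"l":4}
After op 17 (remove /h): {"l":4}

Answer: {"l":4}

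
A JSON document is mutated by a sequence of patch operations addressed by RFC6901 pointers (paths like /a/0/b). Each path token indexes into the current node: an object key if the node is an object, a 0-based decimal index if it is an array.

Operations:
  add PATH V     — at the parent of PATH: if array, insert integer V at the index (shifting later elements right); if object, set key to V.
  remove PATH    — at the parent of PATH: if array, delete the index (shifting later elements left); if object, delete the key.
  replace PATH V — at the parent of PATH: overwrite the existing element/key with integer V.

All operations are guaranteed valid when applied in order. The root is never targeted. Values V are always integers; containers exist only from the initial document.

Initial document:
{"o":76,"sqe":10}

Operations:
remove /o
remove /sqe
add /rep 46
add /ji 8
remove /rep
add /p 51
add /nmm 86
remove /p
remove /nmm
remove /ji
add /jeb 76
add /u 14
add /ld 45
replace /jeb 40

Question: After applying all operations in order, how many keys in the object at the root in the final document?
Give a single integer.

After op 1 (remove /o): {"sqe":10}
After op 2 (remove /sqe): {}
After op 3 (add /rep 46): {"rep":46}
After op 4 (add /ji 8): {"ji":8,"rep":46}
After op 5 (remove /rep): {"ji":8}
After op 6 (add /p 51): {"ji":8,"p":51}
After op 7 (add /nmm 86): {"ji":8,"nmm":86,"p":51}
After op 8 (remove /p): {"ji":8,"nmm":86}
After op 9 (remove /nmm): {"ji":8}
After op 10 (remove /ji): {}
After op 11 (add /jeb 76): {"jeb":76}
After op 12 (add /u 14): {"jeb":76,"u":14}
After op 13 (add /ld 45): {"jeb":76,"ld":45,"u":14}
After op 14 (replace /jeb 40): {"jeb":40,"ld":45,"u":14}
Size at the root: 3

Answer: 3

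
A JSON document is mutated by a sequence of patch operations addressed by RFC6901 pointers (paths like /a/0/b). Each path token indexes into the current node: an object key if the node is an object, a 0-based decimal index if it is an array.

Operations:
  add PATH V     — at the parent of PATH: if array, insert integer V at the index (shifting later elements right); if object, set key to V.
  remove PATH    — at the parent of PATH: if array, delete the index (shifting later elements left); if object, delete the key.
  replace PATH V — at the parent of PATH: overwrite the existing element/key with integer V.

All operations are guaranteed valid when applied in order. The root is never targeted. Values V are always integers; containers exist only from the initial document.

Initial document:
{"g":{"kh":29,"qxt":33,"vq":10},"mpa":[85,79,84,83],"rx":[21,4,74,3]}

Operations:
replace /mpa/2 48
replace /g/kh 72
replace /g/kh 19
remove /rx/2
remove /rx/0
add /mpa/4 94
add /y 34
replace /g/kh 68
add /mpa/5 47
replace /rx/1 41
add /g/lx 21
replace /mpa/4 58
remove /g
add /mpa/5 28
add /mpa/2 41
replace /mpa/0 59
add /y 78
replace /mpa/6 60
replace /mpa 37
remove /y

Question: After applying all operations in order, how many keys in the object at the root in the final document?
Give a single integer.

Answer: 2

Derivation:
After op 1 (replace /mpa/2 48): {"g":{"kh":29,"qxt":33,"vq":10},"mpa":[85,79,48,83],"rx":[21,4,74,3]}
After op 2 (replace /g/kh 72): {"g":{"kh":72,"qxt":33,"vq":10},"mpa":[85,79,48,83],"rx":[21,4,74,3]}
After op 3 (replace /g/kh 19): {"g":{"kh":19,"qxt":33,"vq":10},"mpa":[85,79,48,83],"rx":[21,4,74,3]}
After op 4 (remove /rx/2): {"g":{"kh":19,"qxt":33,"vq":10},"mpa":[85,79,48,83],"rx":[21,4,3]}
After op 5 (remove /rx/0): {"g":{"kh":19,"qxt":33,"vq":10},"mpa":[85,79,48,83],"rx":[4,3]}
After op 6 (add /mpa/4 94): {"g":{"kh":19,"qxt":33,"vq":10},"mpa":[85,79,48,83,94],"rx":[4,3]}
After op 7 (add /y 34): {"g":{"kh":19,"qxt":33,"vq":10},"mpa":[85,79,48,83,94],"rx":[4,3],"y":34}
After op 8 (replace /g/kh 68): {"g":{"kh":68,"qxt":33,"vq":10},"mpa":[85,79,48,83,94],"rx":[4,3],"y":34}
After op 9 (add /mpa/5 47): {"g":{"kh":68,"qxt":33,"vq":10},"mpa":[85,79,48,83,94,47],"rx":[4,3],"y":34}
After op 10 (replace /rx/1 41): {"g":{"kh":68,"qxt":33,"vq":10},"mpa":[85,79,48,83,94,47],"rx":[4,41],"y":34}
After op 11 (add /g/lx 21): {"g":{"kh":68,"lx":21,"qxt":33,"vq":10},"mpa":[85,79,48,83,94,47],"rx":[4,41],"y":34}
After op 12 (replace /mpa/4 58): {"g":{"kh":68,"lx":21,"qxt":33,"vq":10},"mpa":[85,79,48,83,58,47],"rx":[4,41],"y":34}
After op 13 (remove /g): {"mpa":[85,79,48,83,58,47],"rx":[4,41],"y":34}
After op 14 (add /mpa/5 28): {"mpa":[85,79,48,83,58,28,47],"rx":[4,41],"y":34}
After op 15 (add /mpa/2 41): {"mpa":[85,79,41,48,83,58,28,47],"rx":[4,41],"y":34}
After op 16 (replace /mpa/0 59): {"mpa":[59,79,41,48,83,58,28,47],"rx":[4,41],"y":34}
After op 17 (add /y 78): {"mpa":[59,79,41,48,83,58,28,47],"rx":[4,41],"y":78}
After op 18 (replace /mpa/6 60): {"mpa":[59,79,41,48,83,58,60,47],"rx":[4,41],"y":78}
After op 19 (replace /mpa 37): {"mpa":37,"rx":[4,41],"y":78}
After op 20 (remove /y): {"mpa":37,"rx":[4,41]}
Size at the root: 2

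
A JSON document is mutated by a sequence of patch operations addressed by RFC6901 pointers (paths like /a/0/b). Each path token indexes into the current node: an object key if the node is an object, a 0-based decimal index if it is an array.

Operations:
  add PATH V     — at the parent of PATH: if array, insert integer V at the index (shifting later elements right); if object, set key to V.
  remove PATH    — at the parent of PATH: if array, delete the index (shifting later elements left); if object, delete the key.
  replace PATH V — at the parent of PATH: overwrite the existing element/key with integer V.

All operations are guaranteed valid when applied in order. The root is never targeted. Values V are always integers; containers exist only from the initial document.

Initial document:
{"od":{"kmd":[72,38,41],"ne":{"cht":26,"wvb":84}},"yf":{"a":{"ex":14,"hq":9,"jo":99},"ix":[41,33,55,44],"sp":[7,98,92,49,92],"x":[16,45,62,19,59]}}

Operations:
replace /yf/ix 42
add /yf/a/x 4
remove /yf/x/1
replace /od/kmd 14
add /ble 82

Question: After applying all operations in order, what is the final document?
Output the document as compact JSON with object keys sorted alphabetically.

After op 1 (replace /yf/ix 42): {"od":{"kmd":[72,38,41],"ne":{"cht":26,"wvb":84}},"yf":{"a":{"ex":14,"hq":9,"jo":99},"ix":42,"sp":[7,98,92,49,92],"x":[16,45,62,19,59]}}
After op 2 (add /yf/a/x 4): {"od":{"kmd":[72,38,41],"ne":{"cht":26,"wvb":84}},"yf":{"a":{"ex":14,"hq":9,"jo":99,"x":4},"ix":42,"sp":[7,98,92,49,92],"x":[16,45,62,19,59]}}
After op 3 (remove /yf/x/1): {"od":{"kmd":[72,38,41],"ne":{"cht":26,"wvb":84}},"yf":{"a":{"ex":14,"hq":9,"jo":99,"x":4},"ix":42,"sp":[7,98,92,49,92],"x":[16,62,19,59]}}
After op 4 (replace /od/kmd 14): {"od":{"kmd":14,"ne":{"cht":26,"wvb":84}},"yf":{"a":{"ex":14,"hq":9,"jo":99,"x":4},"ix":42,"sp":[7,98,92,49,92],"x":[16,62,19,59]}}
After op 5 (add /ble 82): {"ble":82,"od":{"kmd":14,"ne":{"cht":26,"wvb":84}},"yf":{"a":{"ex":14,"hq":9,"jo":99,"x":4},"ix":42,"sp":[7,98,92,49,92],"x":[16,62,19,59]}}

Answer: {"ble":82,"od":{"kmd":14,"ne":{"cht":26,"wvb":84}},"yf":{"a":{"ex":14,"hq":9,"jo":99,"x":4},"ix":42,"sp":[7,98,92,49,92],"x":[16,62,19,59]}}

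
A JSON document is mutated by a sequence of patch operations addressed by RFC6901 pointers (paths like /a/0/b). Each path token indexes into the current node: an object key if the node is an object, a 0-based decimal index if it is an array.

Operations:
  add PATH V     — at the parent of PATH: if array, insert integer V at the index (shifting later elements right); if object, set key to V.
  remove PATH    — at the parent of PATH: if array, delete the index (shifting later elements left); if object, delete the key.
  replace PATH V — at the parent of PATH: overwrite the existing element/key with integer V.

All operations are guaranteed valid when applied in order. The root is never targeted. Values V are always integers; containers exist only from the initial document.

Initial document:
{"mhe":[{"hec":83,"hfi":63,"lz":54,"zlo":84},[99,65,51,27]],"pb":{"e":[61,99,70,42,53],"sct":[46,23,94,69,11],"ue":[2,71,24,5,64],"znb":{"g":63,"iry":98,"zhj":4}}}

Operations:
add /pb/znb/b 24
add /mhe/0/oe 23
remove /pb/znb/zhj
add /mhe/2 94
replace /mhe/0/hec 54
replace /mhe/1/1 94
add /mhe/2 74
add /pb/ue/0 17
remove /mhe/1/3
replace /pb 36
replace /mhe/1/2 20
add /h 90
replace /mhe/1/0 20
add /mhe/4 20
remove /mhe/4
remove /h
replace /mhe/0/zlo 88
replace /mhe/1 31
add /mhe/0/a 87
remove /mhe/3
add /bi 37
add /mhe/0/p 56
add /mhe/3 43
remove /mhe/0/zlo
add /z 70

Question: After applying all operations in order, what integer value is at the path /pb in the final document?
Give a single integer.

After op 1 (add /pb/znb/b 24): {"mhe":[{"hec":83,"hfi":63,"lz":54,"zlo":84},[99,65,51,27]],"pb":{"e":[61,99,70,42,53],"sct":[46,23,94,69,11],"ue":[2,71,24,5,64],"znb":{"b":24,"g":63,"iry":98,"zhj":4}}}
After op 2 (add /mhe/0/oe 23): {"mhe":[{"hec":83,"hfi":63,"lz":54,"oe":23,"zlo":84},[99,65,51,27]],"pb":{"e":[61,99,70,42,53],"sct":[46,23,94,69,11],"ue":[2,71,24,5,64],"znb":{"b":24,"g":63,"iry":98,"zhj":4}}}
After op 3 (remove /pb/znb/zhj): {"mhe":[{"hec":83,"hfi":63,"lz":54,"oe":23,"zlo":84},[99,65,51,27]],"pb":{"e":[61,99,70,42,53],"sct":[46,23,94,69,11],"ue":[2,71,24,5,64],"znb":{"b":24,"g":63,"iry":98}}}
After op 4 (add /mhe/2 94): {"mhe":[{"hec":83,"hfi":63,"lz":54,"oe":23,"zlo":84},[99,65,51,27],94],"pb":{"e":[61,99,70,42,53],"sct":[46,23,94,69,11],"ue":[2,71,24,5,64],"znb":{"b":24,"g":63,"iry":98}}}
After op 5 (replace /mhe/0/hec 54): {"mhe":[{"hec":54,"hfi":63,"lz":54,"oe":23,"zlo":84},[99,65,51,27],94],"pb":{"e":[61,99,70,42,53],"sct":[46,23,94,69,11],"ue":[2,71,24,5,64],"znb":{"b":24,"g":63,"iry":98}}}
After op 6 (replace /mhe/1/1 94): {"mhe":[{"hec":54,"hfi":63,"lz":54,"oe":23,"zlo":84},[99,94,51,27],94],"pb":{"e":[61,99,70,42,53],"sct":[46,23,94,69,11],"ue":[2,71,24,5,64],"znb":{"b":24,"g":63,"iry":98}}}
After op 7 (add /mhe/2 74): {"mhe":[{"hec":54,"hfi":63,"lz":54,"oe":23,"zlo":84},[99,94,51,27],74,94],"pb":{"e":[61,99,70,42,53],"sct":[46,23,94,69,11],"ue":[2,71,24,5,64],"znb":{"b":24,"g":63,"iry":98}}}
After op 8 (add /pb/ue/0 17): {"mhe":[{"hec":54,"hfi":63,"lz":54,"oe":23,"zlo":84},[99,94,51,27],74,94],"pb":{"e":[61,99,70,42,53],"sct":[46,23,94,69,11],"ue":[17,2,71,24,5,64],"znb":{"b":24,"g":63,"iry":98}}}
After op 9 (remove /mhe/1/3): {"mhe":[{"hec":54,"hfi":63,"lz":54,"oe":23,"zlo":84},[99,94,51],74,94],"pb":{"e":[61,99,70,42,53],"sct":[46,23,94,69,11],"ue":[17,2,71,24,5,64],"znb":{"b":24,"g":63,"iry":98}}}
After op 10 (replace /pb 36): {"mhe":[{"hec":54,"hfi":63,"lz":54,"oe":23,"zlo":84},[99,94,51],74,94],"pb":36}
After op 11 (replace /mhe/1/2 20): {"mhe":[{"hec":54,"hfi":63,"lz":54,"oe":23,"zlo":84},[99,94,20],74,94],"pb":36}
After op 12 (add /h 90): {"h":90,"mhe":[{"hec":54,"hfi":63,"lz":54,"oe":23,"zlo":84},[99,94,20],74,94],"pb":36}
After op 13 (replace /mhe/1/0 20): {"h":90,"mhe":[{"hec":54,"hfi":63,"lz":54,"oe":23,"zlo":84},[20,94,20],74,94],"pb":36}
After op 14 (add /mhe/4 20): {"h":90,"mhe":[{"hec":54,"hfi":63,"lz":54,"oe":23,"zlo":84},[20,94,20],74,94,20],"pb":36}
After op 15 (remove /mhe/4): {"h":90,"mhe":[{"hec":54,"hfi":63,"lz":54,"oe":23,"zlo":84},[20,94,20],74,94],"pb":36}
After op 16 (remove /h): {"mhe":[{"hec":54,"hfi":63,"lz":54,"oe":23,"zlo":84},[20,94,20],74,94],"pb":36}
After op 17 (replace /mhe/0/zlo 88): {"mhe":[{"hec":54,"hfi":63,"lz":54,"oe":23,"zlo":88},[20,94,20],74,94],"pb":36}
After op 18 (replace /mhe/1 31): {"mhe":[{"hec":54,"hfi":63,"lz":54,"oe":23,"zlo":88},31,74,94],"pb":36}
After op 19 (add /mhe/0/a 87): {"mhe":[{"a":87,"hec":54,"hfi":63,"lz":54,"oe":23,"zlo":88},31,74,94],"pb":36}
After op 20 (remove /mhe/3): {"mhe":[{"a":87,"hec":54,"hfi":63,"lz":54,"oe":23,"zlo":88},31,74],"pb":36}
After op 21 (add /bi 37): {"bi":37,"mhe":[{"a":87,"hec":54,"hfi":63,"lz":54,"oe":23,"zlo":88},31,74],"pb":36}
After op 22 (add /mhe/0/p 56): {"bi":37,"mhe":[{"a":87,"hec":54,"hfi":63,"lz":54,"oe":23,"p":56,"zlo":88},31,74],"pb":36}
After op 23 (add /mhe/3 43): {"bi":37,"mhe":[{"a":87,"hec":54,"hfi":63,"lz":54,"oe":23,"p":56,"zlo":88},31,74,43],"pb":36}
After op 24 (remove /mhe/0/zlo): {"bi":37,"mhe":[{"a":87,"hec":54,"hfi":63,"lz":54,"oe":23,"p":56},31,74,43],"pb":36}
After op 25 (add /z 70): {"bi":37,"mhe":[{"a":87,"hec":54,"hfi":63,"lz":54,"oe":23,"p":56},31,74,43],"pb":36,"z":70}
Value at /pb: 36

Answer: 36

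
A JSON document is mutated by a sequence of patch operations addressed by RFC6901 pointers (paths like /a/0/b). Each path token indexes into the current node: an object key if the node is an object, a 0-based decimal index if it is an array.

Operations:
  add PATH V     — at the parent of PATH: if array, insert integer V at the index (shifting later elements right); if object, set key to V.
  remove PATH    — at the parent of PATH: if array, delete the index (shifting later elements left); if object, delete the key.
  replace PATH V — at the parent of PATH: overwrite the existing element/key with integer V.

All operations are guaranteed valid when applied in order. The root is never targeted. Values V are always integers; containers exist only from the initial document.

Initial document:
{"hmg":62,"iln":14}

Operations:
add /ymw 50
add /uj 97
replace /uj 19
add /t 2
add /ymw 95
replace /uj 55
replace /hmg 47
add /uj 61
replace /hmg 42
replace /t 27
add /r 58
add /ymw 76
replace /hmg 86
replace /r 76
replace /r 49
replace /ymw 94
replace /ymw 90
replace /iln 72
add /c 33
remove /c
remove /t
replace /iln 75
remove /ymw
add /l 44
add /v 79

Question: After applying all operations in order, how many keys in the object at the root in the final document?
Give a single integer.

Answer: 6

Derivation:
After op 1 (add /ymw 50): {"hmg":62,"iln":14,"ymw":50}
After op 2 (add /uj 97): {"hmg":62,"iln":14,"uj":97,"ymw":50}
After op 3 (replace /uj 19): {"hmg":62,"iln":14,"uj":19,"ymw":50}
After op 4 (add /t 2): {"hmg":62,"iln":14,"t":2,"uj":19,"ymw":50}
After op 5 (add /ymw 95): {"hmg":62,"iln":14,"t":2,"uj":19,"ymw":95}
After op 6 (replace /uj 55): {"hmg":62,"iln":14,"t":2,"uj":55,"ymw":95}
After op 7 (replace /hmg 47): {"hmg":47,"iln":14,"t":2,"uj":55,"ymw":95}
After op 8 (add /uj 61): {"hmg":47,"iln":14,"t":2,"uj":61,"ymw":95}
After op 9 (replace /hmg 42): {"hmg":42,"iln":14,"t":2,"uj":61,"ymw":95}
After op 10 (replace /t 27): {"hmg":42,"iln":14,"t":27,"uj":61,"ymw":95}
After op 11 (add /r 58): {"hmg":42,"iln":14,"r":58,"t":27,"uj":61,"ymw":95}
After op 12 (add /ymw 76): {"hmg":42,"iln":14,"r":58,"t":27,"uj":61,"ymw":76}
After op 13 (replace /hmg 86): {"hmg":86,"iln":14,"r":58,"t":27,"uj":61,"ymw":76}
After op 14 (replace /r 76): {"hmg":86,"iln":14,"r":76,"t":27,"uj":61,"ymw":76}
After op 15 (replace /r 49): {"hmg":86,"iln":14,"r":49,"t":27,"uj":61,"ymw":76}
After op 16 (replace /ymw 94): {"hmg":86,"iln":14,"r":49,"t":27,"uj":61,"ymw":94}
After op 17 (replace /ymw 90): {"hmg":86,"iln":14,"r":49,"t":27,"uj":61,"ymw":90}
After op 18 (replace /iln 72): {"hmg":86,"iln":72,"r":49,"t":27,"uj":61,"ymw":90}
After op 19 (add /c 33): {"c":33,"hmg":86,"iln":72,"r":49,"t":27,"uj":61,"ymw":90}
After op 20 (remove /c): {"hmg":86,"iln":72,"r":49,"t":27,"uj":61,"ymw":90}
After op 21 (remove /t): {"hmg":86,"iln":72,"r":49,"uj":61,"ymw":90}
After op 22 (replace /iln 75): {"hmg":86,"iln":75,"r":49,"uj":61,"ymw":90}
After op 23 (remove /ymw): {"hmg":86,"iln":75,"r":49,"uj":61}
After op 24 (add /l 44): {"hmg":86,"iln":75,"l":44,"r":49,"uj":61}
After op 25 (add /v 79): {"hmg":86,"iln":75,"l":44,"r":49,"uj":61,"v":79}
Size at the root: 6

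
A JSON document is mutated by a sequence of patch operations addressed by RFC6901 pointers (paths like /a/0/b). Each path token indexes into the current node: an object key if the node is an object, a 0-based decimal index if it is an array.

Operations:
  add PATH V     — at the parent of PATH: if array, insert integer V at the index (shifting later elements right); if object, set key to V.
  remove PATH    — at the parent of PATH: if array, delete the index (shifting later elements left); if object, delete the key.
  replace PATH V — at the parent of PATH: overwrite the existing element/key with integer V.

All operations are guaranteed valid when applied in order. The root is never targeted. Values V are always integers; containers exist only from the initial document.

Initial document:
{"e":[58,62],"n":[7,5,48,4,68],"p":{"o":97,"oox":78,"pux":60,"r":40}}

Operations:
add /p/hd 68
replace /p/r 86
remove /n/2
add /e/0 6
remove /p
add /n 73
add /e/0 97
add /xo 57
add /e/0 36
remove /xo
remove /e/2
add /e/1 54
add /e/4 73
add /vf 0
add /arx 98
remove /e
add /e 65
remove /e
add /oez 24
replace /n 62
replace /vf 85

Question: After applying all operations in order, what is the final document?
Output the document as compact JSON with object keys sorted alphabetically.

After op 1 (add /p/hd 68): {"e":[58,62],"n":[7,5,48,4,68],"p":{"hd":68,"o":97,"oox":78,"pux":60,"r":40}}
After op 2 (replace /p/r 86): {"e":[58,62],"n":[7,5,48,4,68],"p":{"hd":68,"o":97,"oox":78,"pux":60,"r":86}}
After op 3 (remove /n/2): {"e":[58,62],"n":[7,5,4,68],"p":{"hd":68,"o":97,"oox":78,"pux":60,"r":86}}
After op 4 (add /e/0 6): {"e":[6,58,62],"n":[7,5,4,68],"p":{"hd":68,"o":97,"oox":78,"pux":60,"r":86}}
After op 5 (remove /p): {"e":[6,58,62],"n":[7,5,4,68]}
After op 6 (add /n 73): {"e":[6,58,62],"n":73}
After op 7 (add /e/0 97): {"e":[97,6,58,62],"n":73}
After op 8 (add /xo 57): {"e":[97,6,58,62],"n":73,"xo":57}
After op 9 (add /e/0 36): {"e":[36,97,6,58,62],"n":73,"xo":57}
After op 10 (remove /xo): {"e":[36,97,6,58,62],"n":73}
After op 11 (remove /e/2): {"e":[36,97,58,62],"n":73}
After op 12 (add /e/1 54): {"e":[36,54,97,58,62],"n":73}
After op 13 (add /e/4 73): {"e":[36,54,97,58,73,62],"n":73}
After op 14 (add /vf 0): {"e":[36,54,97,58,73,62],"n":73,"vf":0}
After op 15 (add /arx 98): {"arx":98,"e":[36,54,97,58,73,62],"n":73,"vf":0}
After op 16 (remove /e): {"arx":98,"n":73,"vf":0}
After op 17 (add /e 65): {"arx":98,"e":65,"n":73,"vf":0}
After op 18 (remove /e): {"arx":98,"n":73,"vf":0}
After op 19 (add /oez 24): {"arx":98,"n":73,"oez":24,"vf":0}
After op 20 (replace /n 62): {"arx":98,"n":62,"oez":24,"vf":0}
After op 21 (replace /vf 85): {"arx":98,"n":62,"oez":24,"vf":85}

Answer: {"arx":98,"n":62,"oez":24,"vf":85}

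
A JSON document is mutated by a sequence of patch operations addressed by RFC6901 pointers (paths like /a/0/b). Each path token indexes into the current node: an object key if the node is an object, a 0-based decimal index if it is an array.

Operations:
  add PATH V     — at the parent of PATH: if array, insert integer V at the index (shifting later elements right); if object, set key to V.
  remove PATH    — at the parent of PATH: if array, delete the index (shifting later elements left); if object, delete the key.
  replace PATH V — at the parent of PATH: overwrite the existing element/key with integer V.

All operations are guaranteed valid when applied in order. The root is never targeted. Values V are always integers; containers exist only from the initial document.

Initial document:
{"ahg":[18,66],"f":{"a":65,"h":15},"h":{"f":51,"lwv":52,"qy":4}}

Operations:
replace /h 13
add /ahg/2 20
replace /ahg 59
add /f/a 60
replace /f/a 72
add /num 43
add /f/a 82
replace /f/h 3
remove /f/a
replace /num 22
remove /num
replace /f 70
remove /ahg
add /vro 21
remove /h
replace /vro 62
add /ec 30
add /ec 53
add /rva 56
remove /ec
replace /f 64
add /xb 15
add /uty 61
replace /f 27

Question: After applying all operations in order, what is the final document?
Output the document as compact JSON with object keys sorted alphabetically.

After op 1 (replace /h 13): {"ahg":[18,66],"f":{"a":65,"h":15},"h":13}
After op 2 (add /ahg/2 20): {"ahg":[18,66,20],"f":{"a":65,"h":15},"h":13}
After op 3 (replace /ahg 59): {"ahg":59,"f":{"a":65,"h":15},"h":13}
After op 4 (add /f/a 60): {"ahg":59,"f":{"a":60,"h":15},"h":13}
After op 5 (replace /f/a 72): {"ahg":59,"f":{"a":72,"h":15},"h":13}
After op 6 (add /num 43): {"ahg":59,"f":{"a":72,"h":15},"h":13,"num":43}
After op 7 (add /f/a 82): {"ahg":59,"f":{"a":82,"h":15},"h":13,"num":43}
After op 8 (replace /f/h 3): {"ahg":59,"f":{"a":82,"h":3},"h":13,"num":43}
After op 9 (remove /f/a): {"ahg":59,"f":{"h":3},"h":13,"num":43}
After op 10 (replace /num 22): {"ahg":59,"f":{"h":3},"h":13,"num":22}
After op 11 (remove /num): {"ahg":59,"f":{"h":3},"h":13}
After op 12 (replace /f 70): {"ahg":59,"f":70,"h":13}
After op 13 (remove /ahg): {"f":70,"h":13}
After op 14 (add /vro 21): {"f":70,"h":13,"vro":21}
After op 15 (remove /h): {"f":70,"vro":21}
After op 16 (replace /vro 62): {"f":70,"vro":62}
After op 17 (add /ec 30): {"ec":30,"f":70,"vro":62}
After op 18 (add /ec 53): {"ec":53,"f":70,"vro":62}
After op 19 (add /rva 56): {"ec":53,"f":70,"rva":56,"vro":62}
After op 20 (remove /ec): {"f":70,"rva":56,"vro":62}
After op 21 (replace /f 64): {"f":64,"rva":56,"vro":62}
After op 22 (add /xb 15): {"f":64,"rva":56,"vro":62,"xb":15}
After op 23 (add /uty 61): {"f":64,"rva":56,"uty":61,"vro":62,"xb":15}
After op 24 (replace /f 27): {"f":27,"rva":56,"uty":61,"vro":62,"xb":15}

Answer: {"f":27,"rva":56,"uty":61,"vro":62,"xb":15}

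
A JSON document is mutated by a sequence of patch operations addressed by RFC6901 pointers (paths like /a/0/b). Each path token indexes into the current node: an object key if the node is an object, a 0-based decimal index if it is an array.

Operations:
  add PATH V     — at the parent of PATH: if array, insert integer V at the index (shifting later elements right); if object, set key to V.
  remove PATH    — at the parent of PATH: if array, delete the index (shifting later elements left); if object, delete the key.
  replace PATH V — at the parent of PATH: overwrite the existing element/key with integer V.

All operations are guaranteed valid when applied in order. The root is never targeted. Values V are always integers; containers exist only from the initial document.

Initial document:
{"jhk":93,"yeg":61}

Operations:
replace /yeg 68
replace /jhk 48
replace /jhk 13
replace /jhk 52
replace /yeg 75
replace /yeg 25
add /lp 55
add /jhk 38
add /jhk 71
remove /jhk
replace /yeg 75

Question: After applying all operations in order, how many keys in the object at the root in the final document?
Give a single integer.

After op 1 (replace /yeg 68): {"jhk":93,"yeg":68}
After op 2 (replace /jhk 48): {"jhk":48,"yeg":68}
After op 3 (replace /jhk 13): {"jhk":13,"yeg":68}
After op 4 (replace /jhk 52): {"jhk":52,"yeg":68}
After op 5 (replace /yeg 75): {"jhk":52,"yeg":75}
After op 6 (replace /yeg 25): {"jhk":52,"yeg":25}
After op 7 (add /lp 55): {"jhk":52,"lp":55,"yeg":25}
After op 8 (add /jhk 38): {"jhk":38,"lp":55,"yeg":25}
After op 9 (add /jhk 71): {"jhk":71,"lp":55,"yeg":25}
After op 10 (remove /jhk): {"lp":55,"yeg":25}
After op 11 (replace /yeg 75): {"lp":55,"yeg":75}
Size at the root: 2

Answer: 2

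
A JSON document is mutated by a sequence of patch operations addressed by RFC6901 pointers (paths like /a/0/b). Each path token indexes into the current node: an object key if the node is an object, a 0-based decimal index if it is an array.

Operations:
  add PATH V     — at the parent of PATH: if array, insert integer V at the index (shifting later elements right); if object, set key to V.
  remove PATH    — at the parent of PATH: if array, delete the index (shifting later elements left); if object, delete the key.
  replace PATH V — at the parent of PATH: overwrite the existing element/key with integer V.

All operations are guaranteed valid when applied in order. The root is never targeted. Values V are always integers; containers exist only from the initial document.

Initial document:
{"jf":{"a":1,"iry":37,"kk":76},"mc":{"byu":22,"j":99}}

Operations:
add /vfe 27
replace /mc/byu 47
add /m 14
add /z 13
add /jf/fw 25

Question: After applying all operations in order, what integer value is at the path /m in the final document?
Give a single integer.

Answer: 14

Derivation:
After op 1 (add /vfe 27): {"jf":{"a":1,"iry":37,"kk":76},"mc":{"byu":22,"j":99},"vfe":27}
After op 2 (replace /mc/byu 47): {"jf":{"a":1,"iry":37,"kk":76},"mc":{"byu":47,"j":99},"vfe":27}
After op 3 (add /m 14): {"jf":{"a":1,"iry":37,"kk":76},"m":14,"mc":{"byu":47,"j":99},"vfe":27}
After op 4 (add /z 13): {"jf":{"a":1,"iry":37,"kk":76},"m":14,"mc":{"byu":47,"j":99},"vfe":27,"z":13}
After op 5 (add /jf/fw 25): {"jf":{"a":1,"fw":25,"iry":37,"kk":76},"m":14,"mc":{"byu":47,"j":99},"vfe":27,"z":13}
Value at /m: 14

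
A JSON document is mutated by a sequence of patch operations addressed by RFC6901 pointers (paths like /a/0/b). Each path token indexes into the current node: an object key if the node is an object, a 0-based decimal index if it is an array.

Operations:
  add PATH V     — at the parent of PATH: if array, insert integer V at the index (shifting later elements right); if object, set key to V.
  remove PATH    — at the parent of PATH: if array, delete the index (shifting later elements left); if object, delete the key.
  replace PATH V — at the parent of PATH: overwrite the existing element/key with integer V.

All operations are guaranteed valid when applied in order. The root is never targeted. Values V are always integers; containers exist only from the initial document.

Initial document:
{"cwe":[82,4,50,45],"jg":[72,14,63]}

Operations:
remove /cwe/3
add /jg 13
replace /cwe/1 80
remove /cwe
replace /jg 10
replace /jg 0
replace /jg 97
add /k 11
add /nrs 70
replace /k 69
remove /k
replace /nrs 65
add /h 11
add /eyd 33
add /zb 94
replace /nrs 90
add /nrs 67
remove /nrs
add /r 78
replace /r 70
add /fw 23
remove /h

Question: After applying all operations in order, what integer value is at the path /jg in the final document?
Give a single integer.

After op 1 (remove /cwe/3): {"cwe":[82,4,50],"jg":[72,14,63]}
After op 2 (add /jg 13): {"cwe":[82,4,50],"jg":13}
After op 3 (replace /cwe/1 80): {"cwe":[82,80,50],"jg":13}
After op 4 (remove /cwe): {"jg":13}
After op 5 (replace /jg 10): {"jg":10}
After op 6 (replace /jg 0): {"jg":0}
After op 7 (replace /jg 97): {"jg":97}
After op 8 (add /k 11): {"jg":97,"k":11}
After op 9 (add /nrs 70): {"jg":97,"k":11,"nrs":70}
After op 10 (replace /k 69): {"jg":97,"k":69,"nrs":70}
After op 11 (remove /k): {"jg":97,"nrs":70}
After op 12 (replace /nrs 65): {"jg":97,"nrs":65}
After op 13 (add /h 11): {"h":11,"jg":97,"nrs":65}
After op 14 (add /eyd 33): {"eyd":33,"h":11,"jg":97,"nrs":65}
After op 15 (add /zb 94): {"eyd":33,"h":11,"jg":97,"nrs":65,"zb":94}
After op 16 (replace /nrs 90): {"eyd":33,"h":11,"jg":97,"nrs":90,"zb":94}
After op 17 (add /nrs 67): {"eyd":33,"h":11,"jg":97,"nrs":67,"zb":94}
After op 18 (remove /nrs): {"eyd":33,"h":11,"jg":97,"zb":94}
After op 19 (add /r 78): {"eyd":33,"h":11,"jg":97,"r":78,"zb":94}
After op 20 (replace /r 70): {"eyd":33,"h":11,"jg":97,"r":70,"zb":94}
After op 21 (add /fw 23): {"eyd":33,"fw":23,"h":11,"jg":97,"r":70,"zb":94}
After op 22 (remove /h): {"eyd":33,"fw":23,"jg":97,"r":70,"zb":94}
Value at /jg: 97

Answer: 97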